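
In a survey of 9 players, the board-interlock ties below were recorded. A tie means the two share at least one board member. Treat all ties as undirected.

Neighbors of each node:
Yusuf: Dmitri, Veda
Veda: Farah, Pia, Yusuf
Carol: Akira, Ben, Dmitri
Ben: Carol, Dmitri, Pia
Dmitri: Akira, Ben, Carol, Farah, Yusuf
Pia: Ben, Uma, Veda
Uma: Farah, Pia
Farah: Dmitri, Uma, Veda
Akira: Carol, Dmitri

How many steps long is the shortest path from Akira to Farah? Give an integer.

One shortest route is Akira – Dmitri – Farah, which uses 2 edges, and Akira and Farah are not directly tied, so nothing shorter exists. So d(Akira,Farah) = 2.

2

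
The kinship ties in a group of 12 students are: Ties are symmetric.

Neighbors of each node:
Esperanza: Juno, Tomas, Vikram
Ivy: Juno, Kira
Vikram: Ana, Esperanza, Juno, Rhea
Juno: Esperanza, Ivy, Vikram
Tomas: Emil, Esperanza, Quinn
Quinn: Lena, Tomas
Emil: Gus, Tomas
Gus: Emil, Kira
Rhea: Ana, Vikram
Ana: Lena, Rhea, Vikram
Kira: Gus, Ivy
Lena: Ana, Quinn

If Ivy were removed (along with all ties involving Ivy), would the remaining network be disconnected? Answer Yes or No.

Even without Ivy, every remaining node can still reach every other (the residual graph is connected), so Ivy is not a cut vertex.

No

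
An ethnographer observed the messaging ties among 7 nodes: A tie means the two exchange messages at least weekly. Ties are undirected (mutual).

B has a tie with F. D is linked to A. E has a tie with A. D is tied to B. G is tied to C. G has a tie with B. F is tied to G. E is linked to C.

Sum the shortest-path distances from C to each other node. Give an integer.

Distances from C: A:2, B:2, D:3, E:1, F:2, G:1.
Sum = 2 + 2 + 3 + 1 + 2 + 1 = 11.

11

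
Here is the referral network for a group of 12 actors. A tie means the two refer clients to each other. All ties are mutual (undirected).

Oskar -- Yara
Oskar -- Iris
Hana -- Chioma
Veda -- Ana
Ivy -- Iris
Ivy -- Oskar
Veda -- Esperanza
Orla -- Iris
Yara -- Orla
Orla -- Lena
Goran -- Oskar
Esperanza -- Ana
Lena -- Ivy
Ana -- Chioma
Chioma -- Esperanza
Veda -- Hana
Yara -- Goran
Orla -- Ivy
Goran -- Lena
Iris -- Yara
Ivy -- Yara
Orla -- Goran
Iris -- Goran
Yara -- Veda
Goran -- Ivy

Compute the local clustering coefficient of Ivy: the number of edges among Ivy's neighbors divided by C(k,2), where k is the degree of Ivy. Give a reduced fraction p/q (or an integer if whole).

11/15

Ivy's neighbors: Goran, Iris, Lena, Orla, Oskar, and Yara (k = 6).
Possible neighbor pairs: C(6,2) = 15. Edges among them: Goran–Iris, Goran–Lena, Goran–Orla, Goran–Oskar, Goran–Yara, Iris–Orla, Iris–Oskar, Iris–Yara, Lena–Orla, Orla–Yara, Oskar–Yara → e = 11.
Clustering(Ivy) = 11/15.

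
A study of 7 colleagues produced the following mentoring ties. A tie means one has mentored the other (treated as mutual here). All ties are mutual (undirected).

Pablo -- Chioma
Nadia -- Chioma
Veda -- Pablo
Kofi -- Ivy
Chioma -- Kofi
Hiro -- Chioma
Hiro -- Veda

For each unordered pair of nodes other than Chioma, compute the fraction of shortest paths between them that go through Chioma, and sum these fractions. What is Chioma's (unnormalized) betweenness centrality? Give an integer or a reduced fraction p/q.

23/2

Pairs whose geodesics pass through Chioma — Hiro–Pablo: 1/2; Hiro–Nadia: 1; Hiro–Ivy: 1; Hiro–Kofi: 1; Pablo–Nadia: 1; Pablo–Ivy: 1; Pablo–Kofi: 1; Nadia–Ivy: 1; Nadia–Veda: 2/2; Nadia–Kofi: 1; Ivy–Veda: 2/2; Veda–Kofi: 2/2.
All other pairs contribute 0.
Summing the contributions gives betweenness(Chioma) = 23/2.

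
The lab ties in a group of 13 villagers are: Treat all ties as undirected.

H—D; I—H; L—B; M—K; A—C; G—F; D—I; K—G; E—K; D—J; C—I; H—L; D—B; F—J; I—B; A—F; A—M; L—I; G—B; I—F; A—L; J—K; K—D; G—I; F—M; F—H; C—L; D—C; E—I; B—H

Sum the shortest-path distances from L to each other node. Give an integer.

Distances from L: A:1, B:1, C:1, D:2, E:2, F:2, G:2, H:1, I:1, J:3, K:3, M:2.
Sum = 1 + 1 + 1 + 2 + 2 + 2 + 2 + 1 + 1 + 3 + 3 + 2 = 21.

21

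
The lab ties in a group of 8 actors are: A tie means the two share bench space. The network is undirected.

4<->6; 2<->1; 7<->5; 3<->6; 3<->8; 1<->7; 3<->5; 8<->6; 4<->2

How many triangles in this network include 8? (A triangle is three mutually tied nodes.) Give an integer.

8's neighbors: 3 and 6.
Neighbor pairs that are themselves tied: 8–3–6. Each forms one triangle with 8, for 1 in total.

1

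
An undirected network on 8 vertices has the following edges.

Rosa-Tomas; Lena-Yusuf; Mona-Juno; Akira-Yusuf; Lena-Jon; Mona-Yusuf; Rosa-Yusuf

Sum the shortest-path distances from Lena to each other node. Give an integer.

14

Distances from Lena: Akira:2, Jon:1, Juno:3, Mona:2, Rosa:2, Tomas:3, Yusuf:1.
Sum = 2 + 1 + 3 + 2 + 2 + 3 + 1 = 14.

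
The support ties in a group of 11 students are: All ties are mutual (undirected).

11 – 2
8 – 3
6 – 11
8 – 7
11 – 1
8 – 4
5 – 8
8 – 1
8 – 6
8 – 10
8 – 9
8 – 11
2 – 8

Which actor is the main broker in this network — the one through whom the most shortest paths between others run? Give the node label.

8

Unnormalized betweenness of each node: 1:0, 2:0, 3:0, 4:0, 5:0, 6:0, 7:0, 8:81/2, 9:0, 10:0, 11:3/2.
8 has the largest value, 81/2, making it the main broker — the node through which the most shortest paths run.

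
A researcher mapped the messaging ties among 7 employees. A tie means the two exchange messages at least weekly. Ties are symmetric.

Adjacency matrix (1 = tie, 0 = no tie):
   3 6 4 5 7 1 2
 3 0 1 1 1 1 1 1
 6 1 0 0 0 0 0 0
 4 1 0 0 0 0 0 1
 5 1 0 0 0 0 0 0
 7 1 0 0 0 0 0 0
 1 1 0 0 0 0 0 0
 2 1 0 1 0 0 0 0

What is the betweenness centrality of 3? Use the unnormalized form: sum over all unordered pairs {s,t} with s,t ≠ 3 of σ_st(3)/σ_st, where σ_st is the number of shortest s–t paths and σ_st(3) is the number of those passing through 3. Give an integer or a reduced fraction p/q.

14

Pairs whose geodesics pass through 3 — 6–4: 1; 6–5: 1; 6–7: 1; 6–1: 1; 6–2: 1; 4–5: 1; 4–7: 1; 4–1: 1; 5–7: 1; 5–1: 1; 5–2: 1; 7–1: 1; 7–2: 1; 1–2: 1.
All other pairs contribute 0.
Summing the contributions gives betweenness(3) = 14.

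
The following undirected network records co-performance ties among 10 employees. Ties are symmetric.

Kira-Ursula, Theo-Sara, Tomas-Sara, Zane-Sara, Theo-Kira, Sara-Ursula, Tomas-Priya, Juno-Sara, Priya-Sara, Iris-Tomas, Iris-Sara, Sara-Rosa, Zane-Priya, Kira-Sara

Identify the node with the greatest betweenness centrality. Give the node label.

Sara

Unnormalized betweenness of each node: Iris:0, Juno:0, Kira:1/2, Priya:1/2, Rosa:0, Sara:59/2, Theo:0, Tomas:1/2, Ursula:0, Zane:0.
Sara has the largest value, 59/2, making it the main broker — the node through which the most shortest paths run.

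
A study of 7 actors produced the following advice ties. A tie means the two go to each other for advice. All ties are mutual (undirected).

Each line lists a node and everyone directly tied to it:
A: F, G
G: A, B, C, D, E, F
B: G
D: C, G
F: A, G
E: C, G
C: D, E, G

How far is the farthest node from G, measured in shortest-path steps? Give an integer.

Distances from G: A:1, B:1, C:1, D:1, E:1, F:1.
The largest is 1 (to F, B, D, C, A, and E), so the eccentricity of G is 1.

1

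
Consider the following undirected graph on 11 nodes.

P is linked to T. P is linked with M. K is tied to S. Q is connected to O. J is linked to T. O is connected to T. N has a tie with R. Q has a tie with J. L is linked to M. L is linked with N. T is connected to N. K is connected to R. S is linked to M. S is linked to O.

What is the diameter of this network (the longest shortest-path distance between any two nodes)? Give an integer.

Eccentricity of each node (its greatest distance to any other): J:4, K:4, L:4, M:3, N:3, O:3, P:3, Q:4, R:4, S:3, T:3.
The maximum eccentricity is 4, realized for instance by the pair Q–L via Q – O – T – N – L. So the diameter is 4.

4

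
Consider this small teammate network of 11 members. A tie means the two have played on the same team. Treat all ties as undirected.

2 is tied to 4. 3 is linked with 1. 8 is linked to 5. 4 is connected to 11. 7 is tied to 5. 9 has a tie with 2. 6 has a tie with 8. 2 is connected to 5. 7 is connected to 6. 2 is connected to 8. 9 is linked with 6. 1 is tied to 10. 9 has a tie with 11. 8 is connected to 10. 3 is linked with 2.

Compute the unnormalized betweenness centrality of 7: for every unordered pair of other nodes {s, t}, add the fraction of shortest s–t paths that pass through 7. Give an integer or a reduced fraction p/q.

1/2

Pairs whose geodesics pass through 7 — 5–6: 1/2.
All other pairs contribute 0.
Summing the contributions gives betweenness(7) = 1/2.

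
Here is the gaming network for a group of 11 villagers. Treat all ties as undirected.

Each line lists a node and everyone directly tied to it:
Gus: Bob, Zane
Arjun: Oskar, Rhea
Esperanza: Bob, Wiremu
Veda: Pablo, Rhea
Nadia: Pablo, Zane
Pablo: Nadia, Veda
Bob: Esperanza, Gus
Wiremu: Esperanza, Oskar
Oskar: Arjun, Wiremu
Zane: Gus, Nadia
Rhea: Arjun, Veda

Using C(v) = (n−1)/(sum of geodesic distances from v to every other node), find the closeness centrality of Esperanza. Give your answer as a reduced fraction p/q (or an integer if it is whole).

1/3

Distances from Esperanza: Arjun:3, Bob:1, Gus:2, Nadia:4, Oskar:2, Pablo:5, Rhea:4, Veda:5, Wiremu:1, Zane:3. Sum = 30.
n = 11, so closeness = 10/30 = 1/3.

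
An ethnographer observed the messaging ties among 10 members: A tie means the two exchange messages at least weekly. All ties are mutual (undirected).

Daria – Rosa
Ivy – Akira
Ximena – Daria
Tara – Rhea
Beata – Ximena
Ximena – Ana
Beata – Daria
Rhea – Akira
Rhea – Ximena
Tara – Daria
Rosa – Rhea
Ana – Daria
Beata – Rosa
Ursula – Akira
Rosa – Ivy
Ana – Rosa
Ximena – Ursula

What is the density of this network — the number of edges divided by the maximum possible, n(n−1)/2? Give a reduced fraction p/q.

17/45

There are 17 edges and 10 nodes, so the maximum possible is C(10,2) = 45.
Density = 17/45.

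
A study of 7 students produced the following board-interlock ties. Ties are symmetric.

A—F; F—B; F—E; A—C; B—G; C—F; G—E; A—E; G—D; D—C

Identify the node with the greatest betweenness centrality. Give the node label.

F

Unnormalized betweenness of each node: A:1/2, B:1/2, C:2, D:1, E:3/2, F:3, G:5/2.
F has the largest value, 3, making it the main broker — the node through which the most shortest paths run.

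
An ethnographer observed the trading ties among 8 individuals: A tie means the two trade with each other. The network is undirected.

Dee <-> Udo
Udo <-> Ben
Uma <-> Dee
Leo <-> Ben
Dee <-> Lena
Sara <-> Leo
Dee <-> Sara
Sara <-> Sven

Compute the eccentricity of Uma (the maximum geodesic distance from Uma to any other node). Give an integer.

Distances from Uma: Ben:3, Dee:1, Lena:2, Leo:3, Sara:2, Sven:3, Udo:2.
The largest is 3 (to Ben, Leo, and Sven), so the eccentricity of Uma is 3.

3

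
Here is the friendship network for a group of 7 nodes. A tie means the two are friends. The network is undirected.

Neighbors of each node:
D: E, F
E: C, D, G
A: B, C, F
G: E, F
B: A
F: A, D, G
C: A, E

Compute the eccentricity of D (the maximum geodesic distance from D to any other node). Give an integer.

Distances from D: A:2, B:3, C:2, E:1, F:1, G:2.
The largest is 3 (to B), so the eccentricity of D is 3.

3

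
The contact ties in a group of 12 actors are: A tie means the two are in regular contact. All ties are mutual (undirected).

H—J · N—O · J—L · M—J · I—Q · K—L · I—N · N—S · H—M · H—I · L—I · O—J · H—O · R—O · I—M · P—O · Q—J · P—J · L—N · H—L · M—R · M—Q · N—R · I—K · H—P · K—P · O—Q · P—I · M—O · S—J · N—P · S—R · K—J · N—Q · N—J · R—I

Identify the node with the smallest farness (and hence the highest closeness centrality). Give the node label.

Farness (sum of distances to all others) for each node — H:16, I:14, J:13, K:18, L:17, M:16, N:14, O:15, P:16, Q:17, R:17, S:19.
The smallest farness is 13, for J, so J has the highest closeness.

J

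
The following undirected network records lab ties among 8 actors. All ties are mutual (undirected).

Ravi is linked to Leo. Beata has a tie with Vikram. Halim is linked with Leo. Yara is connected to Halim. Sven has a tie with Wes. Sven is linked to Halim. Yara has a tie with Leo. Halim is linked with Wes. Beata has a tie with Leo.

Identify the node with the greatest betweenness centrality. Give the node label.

Unnormalized betweenness of each node: Beata:6, Halim:10, Leo:14, Ravi:0, Sven:0, Vikram:0, Wes:0, Yara:0.
Leo has the largest value, 14, making it the main broker — the node through which the most shortest paths run.

Leo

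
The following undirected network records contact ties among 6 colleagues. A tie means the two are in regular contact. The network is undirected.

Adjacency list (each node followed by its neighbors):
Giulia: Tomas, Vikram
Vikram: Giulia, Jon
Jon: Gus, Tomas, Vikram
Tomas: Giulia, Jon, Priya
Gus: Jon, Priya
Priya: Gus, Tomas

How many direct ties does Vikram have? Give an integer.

Vikram is directly tied to Giulia and Jon. That is 2 neighbors, so the degree of Vikram is 2.

2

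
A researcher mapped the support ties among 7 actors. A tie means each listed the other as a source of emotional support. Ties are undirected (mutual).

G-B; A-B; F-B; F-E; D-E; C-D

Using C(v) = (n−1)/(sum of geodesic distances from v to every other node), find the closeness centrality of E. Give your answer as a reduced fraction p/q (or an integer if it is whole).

Distances from E: A:3, B:2, C:2, D:1, F:1, G:3. Sum = 12.
n = 7, so closeness = 6/12 = 1/2.

1/2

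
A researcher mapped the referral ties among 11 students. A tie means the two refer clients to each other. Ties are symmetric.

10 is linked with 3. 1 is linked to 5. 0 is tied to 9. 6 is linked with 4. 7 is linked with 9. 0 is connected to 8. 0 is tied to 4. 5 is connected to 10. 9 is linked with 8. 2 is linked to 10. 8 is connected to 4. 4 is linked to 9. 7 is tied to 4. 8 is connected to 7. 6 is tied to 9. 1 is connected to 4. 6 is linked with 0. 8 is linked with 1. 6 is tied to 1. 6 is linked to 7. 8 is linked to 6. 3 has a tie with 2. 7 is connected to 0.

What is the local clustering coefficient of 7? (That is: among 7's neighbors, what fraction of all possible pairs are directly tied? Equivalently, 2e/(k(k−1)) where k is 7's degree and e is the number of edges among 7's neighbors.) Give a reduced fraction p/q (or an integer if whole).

1

7's neighbors: 0, 4, 6, 8, and 9 (k = 5).
Possible neighbor pairs: C(5,2) = 10. Edges among them: 0–4, 0–6, 0–8, 0–9, 4–6, 4–8, 4–9, 6–8, 6–9, 8–9 → e = 10.
Clustering(7) = 10/10 = 1.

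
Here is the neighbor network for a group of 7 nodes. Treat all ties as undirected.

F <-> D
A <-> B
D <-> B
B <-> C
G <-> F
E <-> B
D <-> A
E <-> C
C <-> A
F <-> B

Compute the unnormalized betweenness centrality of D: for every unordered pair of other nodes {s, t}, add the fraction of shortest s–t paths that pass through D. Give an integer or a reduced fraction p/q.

Pairs whose geodesics pass through D — F–A: 1/2; G–A: 1/2.
All other pairs contribute 0.
Summing the contributions gives betweenness(D) = 1.

1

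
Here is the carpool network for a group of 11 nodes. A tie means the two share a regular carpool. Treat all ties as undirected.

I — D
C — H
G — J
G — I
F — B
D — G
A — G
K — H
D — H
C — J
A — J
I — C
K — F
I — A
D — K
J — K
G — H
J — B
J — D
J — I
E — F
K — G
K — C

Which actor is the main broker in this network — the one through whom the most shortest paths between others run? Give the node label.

Unnormalized betweenness of each node: A:0, B:31/15, C:43/30, D:43/30, E:0, F:97/10, G:59/15, H:1/2, I:4/3, J:631/60, K:157/12.
K has the largest value, 157/12, making it the main broker — the node through which the most shortest paths run.

K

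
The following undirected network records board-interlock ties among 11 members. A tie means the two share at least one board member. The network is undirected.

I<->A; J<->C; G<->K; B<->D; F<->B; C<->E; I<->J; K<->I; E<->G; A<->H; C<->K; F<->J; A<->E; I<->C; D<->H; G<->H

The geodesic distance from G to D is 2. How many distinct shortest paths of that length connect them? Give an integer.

1

The shortest distance is 2, and the only length-2 path is G–H–D. So there is exactly 1 shortest path.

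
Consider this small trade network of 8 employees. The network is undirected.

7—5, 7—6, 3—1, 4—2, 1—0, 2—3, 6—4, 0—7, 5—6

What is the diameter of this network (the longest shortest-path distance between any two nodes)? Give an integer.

4

Eccentricity of each node (its greatest distance to any other): 0:3, 1:3, 2:3, 3:4, 4:3, 5:4, 6:3, 7:3.
The maximum eccentricity is 4, realized for instance by the pair 3–5 via 3 – 2 – 4 – 6 – 5. So the diameter is 4.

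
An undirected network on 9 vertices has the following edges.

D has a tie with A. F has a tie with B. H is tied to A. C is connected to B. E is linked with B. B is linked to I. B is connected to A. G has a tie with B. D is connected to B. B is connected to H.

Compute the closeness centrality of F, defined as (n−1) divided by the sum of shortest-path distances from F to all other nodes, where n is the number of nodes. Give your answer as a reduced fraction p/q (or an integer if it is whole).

Distances from F: A:2, B:1, C:2, D:2, E:2, G:2, H:2, I:2. Sum = 15.
n = 9, so closeness = 8/15.

8/15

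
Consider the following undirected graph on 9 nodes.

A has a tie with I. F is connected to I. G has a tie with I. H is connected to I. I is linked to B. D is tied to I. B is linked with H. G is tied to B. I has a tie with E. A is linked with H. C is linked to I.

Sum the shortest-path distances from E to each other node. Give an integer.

15

Distances from E: A:2, B:2, C:2, D:2, F:2, G:2, H:2, I:1.
Sum = 2 + 2 + 2 + 2 + 2 + 2 + 2 + 1 = 15.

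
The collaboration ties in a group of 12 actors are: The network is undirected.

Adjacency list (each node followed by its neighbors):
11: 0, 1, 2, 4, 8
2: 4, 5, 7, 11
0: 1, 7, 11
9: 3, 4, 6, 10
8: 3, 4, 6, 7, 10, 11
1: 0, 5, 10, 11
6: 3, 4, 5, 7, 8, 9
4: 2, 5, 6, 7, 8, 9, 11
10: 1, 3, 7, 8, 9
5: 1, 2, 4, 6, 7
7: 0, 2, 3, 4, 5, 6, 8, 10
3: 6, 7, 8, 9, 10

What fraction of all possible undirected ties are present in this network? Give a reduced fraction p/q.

There are 31 edges and 12 nodes, so the maximum possible is C(12,2) = 66.
Density = 31/66.

31/66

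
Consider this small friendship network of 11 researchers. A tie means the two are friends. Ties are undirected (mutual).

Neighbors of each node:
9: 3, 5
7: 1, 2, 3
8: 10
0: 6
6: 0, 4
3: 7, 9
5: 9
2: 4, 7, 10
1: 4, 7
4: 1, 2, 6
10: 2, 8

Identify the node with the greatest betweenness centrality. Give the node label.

7

Unnormalized betweenness of each node: 0:0, 1:6, 2:22, 3:16, 4:35/2, 5:0, 6:9, 7:45/2, 8:0, 9:9, 10:9.
7 has the largest value, 45/2, making it the main broker — the node through which the most shortest paths run.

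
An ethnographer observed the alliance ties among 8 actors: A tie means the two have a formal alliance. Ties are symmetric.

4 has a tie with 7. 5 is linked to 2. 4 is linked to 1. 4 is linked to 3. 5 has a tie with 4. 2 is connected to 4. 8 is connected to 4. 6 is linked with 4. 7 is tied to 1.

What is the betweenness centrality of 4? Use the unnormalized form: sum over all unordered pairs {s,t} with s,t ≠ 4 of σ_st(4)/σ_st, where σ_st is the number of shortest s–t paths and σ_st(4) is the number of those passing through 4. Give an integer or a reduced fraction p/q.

Pairs whose geodesics pass through 4 — 2–3: 1; 2–8: 1; 2–1: 1; 2–7: 1; 2–6: 1; 3–8: 1; 3–1: 1; 3–7: 1; 3–6: 1; 3–5: 1; 8–1: 1; 8–7: 1; 8–6: 1; 8–5: 1 … (+5 more pairs).
All other pairs contribute 0.
Summing the contributions gives betweenness(4) = 19.

19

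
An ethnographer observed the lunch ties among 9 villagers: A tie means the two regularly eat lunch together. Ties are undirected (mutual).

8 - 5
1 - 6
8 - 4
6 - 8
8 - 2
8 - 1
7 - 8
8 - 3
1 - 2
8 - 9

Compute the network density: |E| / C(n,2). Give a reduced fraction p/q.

There are 10 edges and 9 nodes, so the maximum possible is C(9,2) = 36.
Density = 10/36 = 5/18.

5/18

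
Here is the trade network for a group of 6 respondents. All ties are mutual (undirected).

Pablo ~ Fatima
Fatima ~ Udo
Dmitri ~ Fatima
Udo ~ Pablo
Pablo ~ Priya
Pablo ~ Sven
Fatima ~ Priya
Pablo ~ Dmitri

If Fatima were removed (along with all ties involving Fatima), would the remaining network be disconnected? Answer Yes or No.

Even without Fatima, every remaining node can still reach every other (the residual graph is connected), so Fatima is not a cut vertex.

No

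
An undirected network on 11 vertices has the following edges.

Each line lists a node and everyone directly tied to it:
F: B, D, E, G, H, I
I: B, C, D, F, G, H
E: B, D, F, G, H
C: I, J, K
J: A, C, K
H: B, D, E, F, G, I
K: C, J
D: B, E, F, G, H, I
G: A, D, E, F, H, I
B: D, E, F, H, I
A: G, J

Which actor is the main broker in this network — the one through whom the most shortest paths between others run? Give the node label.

Unnormalized betweenness of each node: A:25/6, B:17/30, C:59/6, D:29/30, E:2/5, F:29/30, G:277/30, H:29/30, I:427/30, J:8/3, K:0.
I has the largest value, 427/30, making it the main broker — the node through which the most shortest paths run.

I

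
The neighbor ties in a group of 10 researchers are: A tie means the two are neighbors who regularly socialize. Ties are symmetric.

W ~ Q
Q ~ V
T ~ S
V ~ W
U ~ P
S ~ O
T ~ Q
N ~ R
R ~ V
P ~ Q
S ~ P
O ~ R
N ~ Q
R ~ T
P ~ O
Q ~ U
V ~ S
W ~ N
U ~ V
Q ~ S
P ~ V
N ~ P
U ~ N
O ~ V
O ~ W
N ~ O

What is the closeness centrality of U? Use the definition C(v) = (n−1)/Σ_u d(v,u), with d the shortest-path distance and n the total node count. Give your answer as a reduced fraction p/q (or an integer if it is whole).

9/14

Distances from U: N:1, O:2, P:1, Q:1, R:2, S:2, T:2, V:1, W:2. Sum = 14.
n = 10, so closeness = 9/14.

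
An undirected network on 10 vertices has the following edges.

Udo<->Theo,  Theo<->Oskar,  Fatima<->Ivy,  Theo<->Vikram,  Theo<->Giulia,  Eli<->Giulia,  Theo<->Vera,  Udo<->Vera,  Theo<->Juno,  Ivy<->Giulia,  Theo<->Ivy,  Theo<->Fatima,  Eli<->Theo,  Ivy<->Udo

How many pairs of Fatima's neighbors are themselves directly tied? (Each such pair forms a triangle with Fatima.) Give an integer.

Fatima's neighbors: Ivy and Theo.
Neighbor pairs that are themselves tied: Fatima–Ivy–Theo. Each forms one triangle with Fatima, for 1 in total.

1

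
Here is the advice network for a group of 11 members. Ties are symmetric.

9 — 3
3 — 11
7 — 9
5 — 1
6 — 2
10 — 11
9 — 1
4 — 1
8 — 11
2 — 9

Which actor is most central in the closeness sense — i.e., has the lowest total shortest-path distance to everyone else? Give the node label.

9

Farness (sum of distances to all others) for each node — 1:23, 2:25, 3:21, 4:32, 5:32, 6:34, 7:27, 8:35, 9:18, 10:35, 11:26.
The smallest farness is 18, for 9, so 9 has the highest closeness.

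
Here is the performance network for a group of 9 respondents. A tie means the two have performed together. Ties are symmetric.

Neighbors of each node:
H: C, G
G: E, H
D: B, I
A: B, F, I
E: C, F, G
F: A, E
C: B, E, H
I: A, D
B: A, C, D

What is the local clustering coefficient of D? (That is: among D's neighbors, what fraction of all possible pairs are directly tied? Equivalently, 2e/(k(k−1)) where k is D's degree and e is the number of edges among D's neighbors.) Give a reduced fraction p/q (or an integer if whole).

D's neighbors: B and I (k = 2).
Possible neighbor pairs: C(2,2) = 1. Edges among them: none → e = 0.
Clustering(D) = 0/1.

0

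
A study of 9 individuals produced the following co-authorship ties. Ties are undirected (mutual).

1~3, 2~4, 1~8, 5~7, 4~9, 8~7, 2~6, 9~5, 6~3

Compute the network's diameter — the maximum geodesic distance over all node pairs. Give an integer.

4

Eccentricity of each node (its greatest distance to any other): 1:4, 2:4, 3:4, 4:4, 5:4, 6:4, 7:4, 8:4, 9:4.
The maximum eccentricity is 4, realized for instance by the pair 1–9 via 1 – 8 – 7 – 5 – 9. So the diameter is 4.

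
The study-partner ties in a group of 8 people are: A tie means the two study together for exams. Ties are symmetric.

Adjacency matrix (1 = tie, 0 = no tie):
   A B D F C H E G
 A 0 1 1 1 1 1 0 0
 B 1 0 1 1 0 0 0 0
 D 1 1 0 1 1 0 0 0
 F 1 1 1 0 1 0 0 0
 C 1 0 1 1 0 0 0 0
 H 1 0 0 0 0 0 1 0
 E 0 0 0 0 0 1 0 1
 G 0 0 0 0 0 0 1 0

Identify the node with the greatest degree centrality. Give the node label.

Degrees — A:5, B:3, C:3, D:4, E:2, F:4, G:1, H:2.
The maximum is 5, attained only by A.

A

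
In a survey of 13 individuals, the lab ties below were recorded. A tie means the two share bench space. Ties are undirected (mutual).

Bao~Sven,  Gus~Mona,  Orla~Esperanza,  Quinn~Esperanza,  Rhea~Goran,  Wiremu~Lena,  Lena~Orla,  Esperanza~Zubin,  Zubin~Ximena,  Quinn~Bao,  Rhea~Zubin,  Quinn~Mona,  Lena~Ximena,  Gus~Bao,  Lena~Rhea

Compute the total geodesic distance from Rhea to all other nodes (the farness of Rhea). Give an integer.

Distances from Rhea: Bao:4, Esperanza:2, Goran:1, Gus:5, Lena:1, Mona:4, Orla:2, Quinn:3, Sven:5, Wiremu:2, Ximena:2, Zubin:1.
Sum = 4 + 2 + 1 + 5 + 1 + 4 + 2 + 3 + 5 + 2 + 2 + 1 = 32.

32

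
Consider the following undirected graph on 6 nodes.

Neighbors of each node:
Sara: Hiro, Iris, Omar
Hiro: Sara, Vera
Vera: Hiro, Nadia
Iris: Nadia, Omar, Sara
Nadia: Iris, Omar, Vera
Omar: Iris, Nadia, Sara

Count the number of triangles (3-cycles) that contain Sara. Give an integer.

1

Sara's neighbors: Hiro, Iris, and Omar.
Neighbor pairs that are themselves tied: Sara–Iris–Omar. Each forms one triangle with Sara, for 1 in total.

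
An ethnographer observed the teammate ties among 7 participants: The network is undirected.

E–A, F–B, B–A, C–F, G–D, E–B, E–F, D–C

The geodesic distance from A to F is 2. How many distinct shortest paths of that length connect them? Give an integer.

2

The shortest distance is 2. The length-2 paths are: A–E–F; A–B–F.
That gives 2 distinct shortest paths.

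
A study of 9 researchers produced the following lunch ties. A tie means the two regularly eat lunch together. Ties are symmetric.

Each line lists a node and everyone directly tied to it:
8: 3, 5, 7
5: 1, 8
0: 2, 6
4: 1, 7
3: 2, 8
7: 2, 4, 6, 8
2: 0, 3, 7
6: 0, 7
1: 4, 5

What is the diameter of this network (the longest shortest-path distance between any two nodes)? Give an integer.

4

Eccentricity of each node (its greatest distance to any other): 0:4, 1:4, 2:3, 3:3, 4:3, 5:4, 6:3, 7:2, 8:3.
The maximum eccentricity is 4, realized for instance by the pair 0–5 via 0 – 6 – 7 – 8 – 5. So the diameter is 4.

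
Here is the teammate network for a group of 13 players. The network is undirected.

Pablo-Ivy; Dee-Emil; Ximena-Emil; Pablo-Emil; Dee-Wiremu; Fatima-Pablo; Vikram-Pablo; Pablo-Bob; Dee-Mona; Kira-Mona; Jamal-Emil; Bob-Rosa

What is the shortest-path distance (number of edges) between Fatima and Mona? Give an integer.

One shortest route is Fatima – Pablo – Emil – Dee – Mona, which uses 4 edges, and at distance 3 from Fatima we only reach {Dee, Jamal, Rosa, Ximena}, which does not include Mona. So d(Fatima,Mona) = 4.

4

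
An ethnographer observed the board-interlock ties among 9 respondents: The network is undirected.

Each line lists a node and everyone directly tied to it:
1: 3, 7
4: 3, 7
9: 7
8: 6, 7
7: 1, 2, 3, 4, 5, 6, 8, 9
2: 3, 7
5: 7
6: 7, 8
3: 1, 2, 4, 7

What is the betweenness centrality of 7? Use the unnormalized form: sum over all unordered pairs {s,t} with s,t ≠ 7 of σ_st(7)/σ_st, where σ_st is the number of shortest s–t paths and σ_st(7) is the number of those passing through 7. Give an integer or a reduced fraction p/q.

Pairs whose geodesics pass through 7 — 6–2: 1; 6–4: 1; 6–9: 1; 6–1: 1; 6–3: 1; 6–5: 1; 8–2: 1; 8–4: 1; 8–9: 1; 8–1: 1; 8–3: 1; 8–5: 1; 2–4: 1/2; 2–9: 1 … (+10 more pairs).
All other pairs contribute 0.
Summing the contributions gives betweenness(7) = 45/2.

45/2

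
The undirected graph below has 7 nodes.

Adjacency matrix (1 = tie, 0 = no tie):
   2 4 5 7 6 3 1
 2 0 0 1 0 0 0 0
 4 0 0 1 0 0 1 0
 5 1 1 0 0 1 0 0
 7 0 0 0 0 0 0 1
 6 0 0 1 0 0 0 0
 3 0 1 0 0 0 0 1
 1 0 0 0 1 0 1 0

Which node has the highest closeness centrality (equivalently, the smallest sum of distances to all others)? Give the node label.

Farness (sum of distances to all others) for each node — 1:15, 2:17, 3:12, 4:11, 5:12, 6:17, 7:20.
The smallest farness is 11, for 4, so 4 has the highest closeness.

4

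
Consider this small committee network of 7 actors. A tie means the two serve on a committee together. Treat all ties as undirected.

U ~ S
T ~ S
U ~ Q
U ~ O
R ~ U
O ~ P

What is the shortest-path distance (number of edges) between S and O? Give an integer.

One shortest route is S – U – O, which uses 2 edges, and S and O are not directly tied, so nothing shorter exists. So d(S,O) = 2.

2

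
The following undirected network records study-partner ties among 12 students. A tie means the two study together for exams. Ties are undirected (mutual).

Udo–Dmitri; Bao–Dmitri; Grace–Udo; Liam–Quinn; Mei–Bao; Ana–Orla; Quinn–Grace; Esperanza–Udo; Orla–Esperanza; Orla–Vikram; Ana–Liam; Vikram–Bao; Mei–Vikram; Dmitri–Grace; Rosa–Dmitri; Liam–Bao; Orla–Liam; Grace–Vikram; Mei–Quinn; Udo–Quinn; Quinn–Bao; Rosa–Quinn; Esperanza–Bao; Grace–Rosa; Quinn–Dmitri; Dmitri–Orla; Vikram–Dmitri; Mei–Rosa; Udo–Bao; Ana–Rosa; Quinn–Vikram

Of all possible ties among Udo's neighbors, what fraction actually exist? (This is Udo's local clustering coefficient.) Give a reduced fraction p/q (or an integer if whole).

3/5

Udo's neighbors: Bao, Dmitri, Esperanza, Grace, and Quinn (k = 5).
Possible neighbor pairs: C(5,2) = 10. Edges among them: Bao–Dmitri, Bao–Esperanza, Bao–Quinn, Dmitri–Grace, Dmitri–Quinn, Grace–Quinn → e = 6.
Clustering(Udo) = 6/10 = 3/5.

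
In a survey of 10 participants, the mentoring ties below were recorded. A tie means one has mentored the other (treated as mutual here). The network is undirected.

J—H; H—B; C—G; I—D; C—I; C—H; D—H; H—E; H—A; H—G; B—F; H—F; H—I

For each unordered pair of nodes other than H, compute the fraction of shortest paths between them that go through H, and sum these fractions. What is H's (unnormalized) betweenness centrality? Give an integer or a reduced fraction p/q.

Pairs whose geodesics pass through H — I–F: 1; I–B: 1; I–A: 1; I–J: 1; I–G: 1/2; I–E: 1; F–D: 1; F–A: 1; F–J: 1; F–C: 1; F–G: 1; F–E: 1; D–B: 1; D–A: 1 … (+18 more pairs).
All other pairs contribute 0.
Summing the contributions gives betweenness(H) = 31.

31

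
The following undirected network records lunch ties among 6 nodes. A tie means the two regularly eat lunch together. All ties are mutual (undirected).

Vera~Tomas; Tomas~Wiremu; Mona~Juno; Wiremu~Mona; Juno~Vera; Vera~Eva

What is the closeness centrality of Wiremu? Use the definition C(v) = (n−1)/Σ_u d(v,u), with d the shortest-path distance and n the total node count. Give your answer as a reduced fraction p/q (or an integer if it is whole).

5/9

Distances from Wiremu: Eva:3, Juno:2, Mona:1, Tomas:1, Vera:2. Sum = 9.
n = 6, so closeness = 5/9.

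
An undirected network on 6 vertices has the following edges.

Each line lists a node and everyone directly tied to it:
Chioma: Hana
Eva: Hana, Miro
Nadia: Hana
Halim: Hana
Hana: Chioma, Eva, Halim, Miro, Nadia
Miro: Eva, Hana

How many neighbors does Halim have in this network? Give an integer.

1

Halim is directly tied to Hana. That is 1 neighbor, so the degree of Halim is 1.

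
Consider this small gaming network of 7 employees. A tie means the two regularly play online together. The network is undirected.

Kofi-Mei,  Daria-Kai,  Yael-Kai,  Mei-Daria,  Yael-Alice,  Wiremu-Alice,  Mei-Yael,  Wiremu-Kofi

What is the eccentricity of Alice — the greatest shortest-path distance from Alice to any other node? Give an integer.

Distances from Alice: Daria:3, Kai:2, Kofi:2, Mei:2, Wiremu:1, Yael:1.
The largest is 3 (to Daria), so the eccentricity of Alice is 3.

3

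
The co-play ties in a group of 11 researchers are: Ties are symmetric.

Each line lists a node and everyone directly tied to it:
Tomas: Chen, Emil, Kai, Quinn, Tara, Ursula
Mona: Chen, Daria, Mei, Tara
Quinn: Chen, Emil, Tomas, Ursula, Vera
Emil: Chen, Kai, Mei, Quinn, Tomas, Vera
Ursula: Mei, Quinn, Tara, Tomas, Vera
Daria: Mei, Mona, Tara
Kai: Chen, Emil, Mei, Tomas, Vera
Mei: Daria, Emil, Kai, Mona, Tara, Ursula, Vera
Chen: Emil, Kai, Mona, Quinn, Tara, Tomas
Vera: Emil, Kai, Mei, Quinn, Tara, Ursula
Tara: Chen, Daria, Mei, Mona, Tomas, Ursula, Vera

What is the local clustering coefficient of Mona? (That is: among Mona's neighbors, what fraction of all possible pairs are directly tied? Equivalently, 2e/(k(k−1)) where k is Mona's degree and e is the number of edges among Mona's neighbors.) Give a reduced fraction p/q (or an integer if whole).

Mona's neighbors: Chen, Daria, Mei, and Tara (k = 4).
Possible neighbor pairs: C(4,2) = 6. Edges among them: Chen–Tara, Daria–Mei, Daria–Tara, Mei–Tara → e = 4.
Clustering(Mona) = 4/6 = 2/3.

2/3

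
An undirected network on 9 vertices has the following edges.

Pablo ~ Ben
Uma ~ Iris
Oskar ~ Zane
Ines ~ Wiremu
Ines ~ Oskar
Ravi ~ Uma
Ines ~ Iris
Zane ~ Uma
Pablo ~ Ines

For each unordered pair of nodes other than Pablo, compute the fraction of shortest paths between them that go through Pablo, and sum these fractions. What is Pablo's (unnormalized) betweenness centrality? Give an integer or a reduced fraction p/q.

Pairs whose geodesics pass through Pablo — Uma–Ben: 1; Oskar–Ben: 1; Ines–Ben: 1; Ravi–Ben: 1; Iris–Ben: 1; Zane–Ben: 1; Wiremu–Ben: 1.
All other pairs contribute 0.
Summing the contributions gives betweenness(Pablo) = 7.

7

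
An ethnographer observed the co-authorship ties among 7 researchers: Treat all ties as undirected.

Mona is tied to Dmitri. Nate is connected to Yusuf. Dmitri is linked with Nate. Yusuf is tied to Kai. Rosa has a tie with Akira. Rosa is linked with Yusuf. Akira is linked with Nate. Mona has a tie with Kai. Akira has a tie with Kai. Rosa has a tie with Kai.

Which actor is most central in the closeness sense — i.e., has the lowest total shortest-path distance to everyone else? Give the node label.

Farness (sum of distances to all others) for each node — Akira:9, Dmitri:11, Kai:8, Mona:10, Nate:9, Rosa:10, Yusuf:9.
The smallest farness is 8, for Kai, so Kai has the highest closeness.

Kai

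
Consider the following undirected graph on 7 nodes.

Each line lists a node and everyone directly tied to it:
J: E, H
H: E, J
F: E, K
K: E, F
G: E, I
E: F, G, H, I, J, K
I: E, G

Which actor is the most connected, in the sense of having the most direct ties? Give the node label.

Degrees — E:6, F:2, G:2, H:2, I:2, J:2, K:2.
The maximum is 6, attained only by E.

E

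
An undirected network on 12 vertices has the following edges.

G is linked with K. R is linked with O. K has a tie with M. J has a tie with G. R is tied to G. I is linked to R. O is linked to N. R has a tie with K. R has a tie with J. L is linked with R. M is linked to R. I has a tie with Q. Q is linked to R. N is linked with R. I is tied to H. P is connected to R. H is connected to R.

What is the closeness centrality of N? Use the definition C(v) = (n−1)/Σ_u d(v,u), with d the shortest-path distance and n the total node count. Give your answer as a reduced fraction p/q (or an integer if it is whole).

Distances from N: G:2, H:2, I:2, J:2, K:2, L:2, M:2, O:1, P:2, Q:2, R:1. Sum = 20.
n = 12, so closeness = 11/20.

11/20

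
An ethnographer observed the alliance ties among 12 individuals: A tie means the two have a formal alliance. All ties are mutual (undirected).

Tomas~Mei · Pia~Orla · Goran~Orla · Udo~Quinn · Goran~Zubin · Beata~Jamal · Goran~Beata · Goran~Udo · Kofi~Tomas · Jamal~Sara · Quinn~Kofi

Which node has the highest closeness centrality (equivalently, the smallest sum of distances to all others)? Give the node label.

Farness (sum of distances to all others) for each node — Beata:31, Goran:25, Jamal:39, Kofi:37, Mei:55, Orla:33, Pia:43, Quinn:31, Sara:49, Tomas:45, Udo:27, Zubin:35.
The smallest farness is 25, for Goran, so Goran has the highest closeness.

Goran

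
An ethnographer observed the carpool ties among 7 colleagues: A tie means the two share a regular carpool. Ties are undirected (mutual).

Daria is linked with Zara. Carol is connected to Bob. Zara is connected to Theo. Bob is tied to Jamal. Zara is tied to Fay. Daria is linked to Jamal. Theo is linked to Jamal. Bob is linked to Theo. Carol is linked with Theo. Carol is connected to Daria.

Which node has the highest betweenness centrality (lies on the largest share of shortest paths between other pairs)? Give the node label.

Zara

Unnormalized betweenness of each node: Bob:1/3, Carol:5/6, Daria:7/3, Fay:0, Jamal:5/6, Theo:13/3, Zara:16/3.
Zara has the largest value, 16/3, making it the main broker — the node through which the most shortest paths run.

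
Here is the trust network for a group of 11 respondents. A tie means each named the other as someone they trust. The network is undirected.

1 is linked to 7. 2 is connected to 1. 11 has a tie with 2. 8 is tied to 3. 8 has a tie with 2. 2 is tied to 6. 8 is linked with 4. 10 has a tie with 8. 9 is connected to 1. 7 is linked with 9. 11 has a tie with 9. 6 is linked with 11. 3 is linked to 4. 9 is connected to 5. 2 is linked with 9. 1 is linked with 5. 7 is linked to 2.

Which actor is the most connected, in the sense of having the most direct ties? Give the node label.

Degrees — 1:4, 2:6, 3:2, 4:2, 5:2, 6:2, 7:3, 8:4, 9:5, 10:1, 11:3.
The maximum is 6, attained only by 2.

2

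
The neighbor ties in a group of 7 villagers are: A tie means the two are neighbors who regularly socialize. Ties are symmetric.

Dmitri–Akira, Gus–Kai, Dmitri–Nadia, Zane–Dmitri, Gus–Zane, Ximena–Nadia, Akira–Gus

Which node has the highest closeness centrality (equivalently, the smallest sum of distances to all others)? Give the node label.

Dmitri

Farness (sum of distances to all others) for each node — Akira:11, Dmitri:10, Gus:12, Kai:17, Nadia:13, Ximena:18, Zane:11.
The smallest farness is 10, for Dmitri, so Dmitri has the highest closeness.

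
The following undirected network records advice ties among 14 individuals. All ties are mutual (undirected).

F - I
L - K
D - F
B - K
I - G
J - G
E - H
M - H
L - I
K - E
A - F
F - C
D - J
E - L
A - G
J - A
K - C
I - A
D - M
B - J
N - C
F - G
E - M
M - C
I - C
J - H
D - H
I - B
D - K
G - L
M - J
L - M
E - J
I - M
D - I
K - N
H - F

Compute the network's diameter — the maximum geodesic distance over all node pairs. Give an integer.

3

Eccentricity of each node (its greatest distance to any other): A:3, B:2, C:2, D:2, E:2, F:2, G:3, H:3, I:2, J:3, K:3, L:2, M:2, N:3.
The maximum eccentricity is 3, realized for instance by the pair J–N via J – M – C – N. So the diameter is 3.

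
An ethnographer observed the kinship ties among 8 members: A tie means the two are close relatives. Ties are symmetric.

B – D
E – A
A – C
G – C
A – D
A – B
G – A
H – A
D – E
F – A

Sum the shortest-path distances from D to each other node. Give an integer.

11

Distances from D: A:1, B:1, C:2, E:1, F:2, G:2, H:2.
Sum = 1 + 1 + 2 + 1 + 2 + 2 + 2 = 11.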